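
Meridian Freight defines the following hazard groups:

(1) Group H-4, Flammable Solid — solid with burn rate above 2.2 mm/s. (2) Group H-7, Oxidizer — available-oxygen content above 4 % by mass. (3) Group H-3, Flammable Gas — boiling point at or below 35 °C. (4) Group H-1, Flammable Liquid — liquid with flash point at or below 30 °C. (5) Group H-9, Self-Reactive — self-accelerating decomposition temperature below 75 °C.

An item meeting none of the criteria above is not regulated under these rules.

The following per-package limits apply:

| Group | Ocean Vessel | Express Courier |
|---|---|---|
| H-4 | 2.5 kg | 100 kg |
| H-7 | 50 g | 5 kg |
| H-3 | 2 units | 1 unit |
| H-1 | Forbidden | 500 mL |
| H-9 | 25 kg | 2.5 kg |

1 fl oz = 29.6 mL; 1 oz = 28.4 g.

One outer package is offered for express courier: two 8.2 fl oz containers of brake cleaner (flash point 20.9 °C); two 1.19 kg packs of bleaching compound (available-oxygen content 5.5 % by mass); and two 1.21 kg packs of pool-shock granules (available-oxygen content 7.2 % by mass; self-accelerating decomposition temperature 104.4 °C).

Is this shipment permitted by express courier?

Yes

Brake cleaner: flash point 20.9 °C ≤ 30 °C → Group H-1 (Flammable Liquid).
Bleaching compound: available-oxygen content 5.5 % by mass > 4 % by mass → Group H-7 (Oxidizer).
With available-oxygen content 7.2 % by mass (> 4 % by mass), the pool-shock granules fall in Group H-7.
Group H-7 net quantity: (two 1.19 kg packs = 2.38 kg) + (two 1.21 kg packs = 2.42 kg) = 4.8 kg.
That is within the Group H-7 express courier limit of 5 kg.
Group H-1 quantity: two 8.2 fl oz containers = 485.44 mL.
485.44 mL is within the express courier limit of 500 mL for Group H-1.
Every hazard group is within its express courier limit and no segregation rule is violated.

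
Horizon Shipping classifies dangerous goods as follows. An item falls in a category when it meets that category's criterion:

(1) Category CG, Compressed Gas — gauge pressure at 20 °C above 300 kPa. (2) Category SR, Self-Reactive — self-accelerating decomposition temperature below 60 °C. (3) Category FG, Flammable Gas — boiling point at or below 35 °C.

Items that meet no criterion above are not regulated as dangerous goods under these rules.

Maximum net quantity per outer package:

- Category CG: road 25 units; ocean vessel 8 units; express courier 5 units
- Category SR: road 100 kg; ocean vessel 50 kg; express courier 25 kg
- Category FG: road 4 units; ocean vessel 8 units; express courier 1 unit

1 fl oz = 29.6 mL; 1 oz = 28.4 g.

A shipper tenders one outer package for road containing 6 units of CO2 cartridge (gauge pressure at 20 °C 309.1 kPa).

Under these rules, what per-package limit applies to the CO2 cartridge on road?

25 units

CO2 cartridge: gauge pressure at 20 °C 309.1 kPa > 300 kPa → Category CG (Compressed Gas).
The road limit for Category CG is 25 units.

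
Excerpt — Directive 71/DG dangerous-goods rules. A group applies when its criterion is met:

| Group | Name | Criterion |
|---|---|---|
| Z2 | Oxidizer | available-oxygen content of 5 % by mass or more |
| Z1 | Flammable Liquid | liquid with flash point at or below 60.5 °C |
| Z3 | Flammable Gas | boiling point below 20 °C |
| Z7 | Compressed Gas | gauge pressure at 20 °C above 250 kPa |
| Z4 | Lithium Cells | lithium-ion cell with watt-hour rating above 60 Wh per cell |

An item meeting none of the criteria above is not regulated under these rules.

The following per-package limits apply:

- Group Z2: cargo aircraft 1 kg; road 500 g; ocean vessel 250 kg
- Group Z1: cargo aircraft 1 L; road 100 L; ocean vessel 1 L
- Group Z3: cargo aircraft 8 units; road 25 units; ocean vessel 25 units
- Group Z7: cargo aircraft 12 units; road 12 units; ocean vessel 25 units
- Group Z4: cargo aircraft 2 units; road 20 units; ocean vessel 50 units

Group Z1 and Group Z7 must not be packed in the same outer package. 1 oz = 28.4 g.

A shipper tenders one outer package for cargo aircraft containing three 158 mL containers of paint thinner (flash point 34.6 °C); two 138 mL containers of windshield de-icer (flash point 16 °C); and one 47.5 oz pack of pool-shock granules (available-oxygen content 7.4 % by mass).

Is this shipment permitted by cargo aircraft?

No

The paint thinner has flash point 34.6 °C, which is ≤ 60.5 °C, so it is Group Z1 (Flammable Liquid).
With flash point 16 °C (≤ 60.5 °C), the windshield de-icer falls in Group Z1.
With available-oxygen content 7.4 % by mass (≥ 5 % by mass), the pool-shock granules fall in Group Z2.
Group Z2 quantity: one 47.5 oz pack = 1.349 kg.
That exceeds the Group Z2 cargo aircraft limit of 1 kg.
Group Z1 net quantity: (three 158 mL containers = 474 mL) + (two 138 mL containers = 276 mL) = 750 mL.
750 mL ≤ 1 L (cargo aircraft limit, Group Z1) — within limit.
The segregation rule (Group Z1 with Group Z7) does not apply to Group Z2 with Group Z1.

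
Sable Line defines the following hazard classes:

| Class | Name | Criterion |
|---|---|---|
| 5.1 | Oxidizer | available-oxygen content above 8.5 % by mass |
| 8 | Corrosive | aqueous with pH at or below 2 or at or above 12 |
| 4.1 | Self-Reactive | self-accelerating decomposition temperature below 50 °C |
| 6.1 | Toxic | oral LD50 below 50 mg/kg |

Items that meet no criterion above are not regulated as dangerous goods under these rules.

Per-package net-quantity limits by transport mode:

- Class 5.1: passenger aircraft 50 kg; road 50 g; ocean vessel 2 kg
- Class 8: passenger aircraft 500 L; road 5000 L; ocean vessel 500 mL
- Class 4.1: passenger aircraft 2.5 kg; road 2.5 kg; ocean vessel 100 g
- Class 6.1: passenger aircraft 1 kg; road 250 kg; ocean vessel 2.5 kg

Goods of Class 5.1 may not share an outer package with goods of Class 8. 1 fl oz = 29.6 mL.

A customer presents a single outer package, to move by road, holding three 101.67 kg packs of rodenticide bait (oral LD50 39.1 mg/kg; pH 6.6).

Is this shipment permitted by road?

With oral LD50 39.1 mg/kg (< 50 mg/kg), the rodenticide bait falls in Class 6.1.
Class 6.1 quantity: three 101.67 kg packs = 305.01 kg.
That exceeds the Class 6.1 road limit of 250 kg.

No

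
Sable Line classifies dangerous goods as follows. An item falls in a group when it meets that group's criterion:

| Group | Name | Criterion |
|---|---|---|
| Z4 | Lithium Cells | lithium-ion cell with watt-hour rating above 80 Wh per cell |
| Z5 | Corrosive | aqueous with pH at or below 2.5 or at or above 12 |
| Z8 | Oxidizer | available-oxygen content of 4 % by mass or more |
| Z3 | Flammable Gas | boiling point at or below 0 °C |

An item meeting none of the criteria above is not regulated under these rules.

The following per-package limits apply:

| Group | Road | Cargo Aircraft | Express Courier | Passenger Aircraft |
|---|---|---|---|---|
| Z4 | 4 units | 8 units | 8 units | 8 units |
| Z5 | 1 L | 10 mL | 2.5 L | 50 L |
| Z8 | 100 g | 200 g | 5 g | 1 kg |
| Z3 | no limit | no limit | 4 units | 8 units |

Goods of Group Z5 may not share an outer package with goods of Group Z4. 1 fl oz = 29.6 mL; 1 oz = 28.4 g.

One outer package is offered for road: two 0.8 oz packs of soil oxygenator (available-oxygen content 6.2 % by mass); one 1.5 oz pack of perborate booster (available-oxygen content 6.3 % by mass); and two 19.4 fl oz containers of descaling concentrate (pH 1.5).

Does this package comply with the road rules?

No

With available-oxygen content 6.2 % by mass (≥ 4 % by mass), the soil oxygenator falls in Group Z8.
With available-oxygen content 6.3 % by mass (≥ 4 % by mass), the perborate booster falls in Group Z8.
With pH 1.5 (≤ 2.5), the descaling concentrate falls in Group Z5.
Total Group Z8: (two 0.8 oz packs = 45.44 g) + (one 1.5 oz pack = 42.6 g) = 88.04 g.
88.04 g ≤ 100 g (road limit, Group Z8) — within limit.
Group Z5 quantity: two 19.4 fl oz containers = 1148.48 mL.
1148.48 mL exceeds the road limit of 1 L for Group Z5.
The segregation rule (Group Z5 with Group Z4) does not apply to Group Z8 with Group Z5.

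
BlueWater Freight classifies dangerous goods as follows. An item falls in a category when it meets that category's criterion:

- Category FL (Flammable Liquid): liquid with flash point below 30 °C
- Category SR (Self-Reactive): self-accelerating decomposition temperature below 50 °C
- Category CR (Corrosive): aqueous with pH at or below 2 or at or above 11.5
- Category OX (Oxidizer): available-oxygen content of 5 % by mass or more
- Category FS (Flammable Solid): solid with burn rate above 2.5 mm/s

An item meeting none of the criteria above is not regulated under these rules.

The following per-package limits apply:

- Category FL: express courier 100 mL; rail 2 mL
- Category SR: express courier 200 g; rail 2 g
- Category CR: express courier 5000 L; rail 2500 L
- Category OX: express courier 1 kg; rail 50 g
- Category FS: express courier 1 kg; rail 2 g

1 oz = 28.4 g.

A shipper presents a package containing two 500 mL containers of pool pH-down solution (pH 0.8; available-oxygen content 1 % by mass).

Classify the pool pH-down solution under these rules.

Category CR

The pool pH-down solution has pH 0.8, which is ≤ 2, so it is Category CR (Corrosive).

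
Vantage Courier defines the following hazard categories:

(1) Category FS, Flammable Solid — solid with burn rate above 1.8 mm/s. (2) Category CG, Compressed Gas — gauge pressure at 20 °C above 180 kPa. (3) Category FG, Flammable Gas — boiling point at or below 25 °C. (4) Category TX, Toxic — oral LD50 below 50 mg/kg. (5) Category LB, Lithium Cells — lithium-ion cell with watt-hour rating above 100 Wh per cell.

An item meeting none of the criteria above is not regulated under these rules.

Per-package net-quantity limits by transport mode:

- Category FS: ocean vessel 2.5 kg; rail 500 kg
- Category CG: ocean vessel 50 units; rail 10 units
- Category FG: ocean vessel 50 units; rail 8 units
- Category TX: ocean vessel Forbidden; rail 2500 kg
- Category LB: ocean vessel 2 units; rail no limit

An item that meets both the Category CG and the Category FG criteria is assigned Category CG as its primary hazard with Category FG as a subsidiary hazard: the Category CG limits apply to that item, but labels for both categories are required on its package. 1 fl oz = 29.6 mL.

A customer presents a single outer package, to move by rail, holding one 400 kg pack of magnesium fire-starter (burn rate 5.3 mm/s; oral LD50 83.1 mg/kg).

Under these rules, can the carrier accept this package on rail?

Magnesium fire-starter: burn rate 5.3 mm/s > 1.8 mm/s → Category FS (Flammable Solid).
Category FS quantity: 400 kg.
400 kg is within the rail limit of 500 kg for Category FS.

Yes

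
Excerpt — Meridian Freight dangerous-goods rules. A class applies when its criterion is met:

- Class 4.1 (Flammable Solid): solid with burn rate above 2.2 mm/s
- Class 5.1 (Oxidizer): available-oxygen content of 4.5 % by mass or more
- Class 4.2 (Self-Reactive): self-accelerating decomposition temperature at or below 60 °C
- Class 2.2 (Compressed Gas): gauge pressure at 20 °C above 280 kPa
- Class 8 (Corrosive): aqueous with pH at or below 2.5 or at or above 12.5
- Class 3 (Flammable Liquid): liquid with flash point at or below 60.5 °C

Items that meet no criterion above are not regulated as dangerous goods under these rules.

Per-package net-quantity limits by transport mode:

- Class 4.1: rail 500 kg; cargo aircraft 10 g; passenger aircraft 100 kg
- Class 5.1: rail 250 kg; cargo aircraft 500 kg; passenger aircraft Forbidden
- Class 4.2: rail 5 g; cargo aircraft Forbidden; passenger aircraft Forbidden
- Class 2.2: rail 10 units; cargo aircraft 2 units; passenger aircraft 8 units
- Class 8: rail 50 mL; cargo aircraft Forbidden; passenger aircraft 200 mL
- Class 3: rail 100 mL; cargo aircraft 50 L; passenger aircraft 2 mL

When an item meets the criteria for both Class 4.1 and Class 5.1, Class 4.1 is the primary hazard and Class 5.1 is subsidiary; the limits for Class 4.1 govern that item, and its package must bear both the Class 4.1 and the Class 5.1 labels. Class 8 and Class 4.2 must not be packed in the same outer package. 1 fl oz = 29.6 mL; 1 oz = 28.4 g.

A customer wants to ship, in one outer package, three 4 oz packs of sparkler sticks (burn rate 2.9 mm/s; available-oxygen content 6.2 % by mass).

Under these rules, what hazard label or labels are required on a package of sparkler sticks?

With burn rate 2.9 mm/s (> 2.2 mm/s), the sparkler sticks fall in Class 4.1.
Sparkler sticks: available-oxygen content 6.2 % by mass ≥ 4.5 % by mass → Class 5.1 (Oxidizer).
By the precedence rule Class 4.1 is primary and Class 5.1 is subsidiary, and that rule requires both labels on the package.

Class 4.1 and 5.1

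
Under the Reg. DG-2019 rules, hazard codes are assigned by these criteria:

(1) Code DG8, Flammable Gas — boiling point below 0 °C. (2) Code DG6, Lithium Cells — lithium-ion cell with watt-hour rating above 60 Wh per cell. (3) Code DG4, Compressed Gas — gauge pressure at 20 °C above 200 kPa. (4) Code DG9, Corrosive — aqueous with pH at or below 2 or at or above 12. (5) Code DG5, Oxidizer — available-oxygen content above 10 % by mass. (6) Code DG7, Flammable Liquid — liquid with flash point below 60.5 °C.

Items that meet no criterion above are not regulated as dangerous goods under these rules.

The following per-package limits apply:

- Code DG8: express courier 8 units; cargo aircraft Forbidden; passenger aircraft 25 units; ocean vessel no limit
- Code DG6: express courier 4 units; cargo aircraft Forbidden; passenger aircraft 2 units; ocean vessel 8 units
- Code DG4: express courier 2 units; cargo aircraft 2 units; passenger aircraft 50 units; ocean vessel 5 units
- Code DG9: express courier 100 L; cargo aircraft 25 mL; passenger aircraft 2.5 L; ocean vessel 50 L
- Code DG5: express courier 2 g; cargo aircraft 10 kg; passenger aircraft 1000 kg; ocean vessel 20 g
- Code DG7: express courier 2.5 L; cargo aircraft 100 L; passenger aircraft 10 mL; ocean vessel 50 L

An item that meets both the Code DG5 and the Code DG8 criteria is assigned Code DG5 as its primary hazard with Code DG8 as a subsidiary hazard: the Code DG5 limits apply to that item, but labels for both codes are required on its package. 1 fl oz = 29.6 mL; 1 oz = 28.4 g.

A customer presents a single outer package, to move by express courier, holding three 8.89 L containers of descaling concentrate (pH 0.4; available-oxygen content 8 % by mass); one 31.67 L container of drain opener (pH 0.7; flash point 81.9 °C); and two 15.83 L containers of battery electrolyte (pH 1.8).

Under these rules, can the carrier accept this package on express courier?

Yes

With pH 0.4 (≤ 2), the descaling concentrate falls in Code DG9.
Drain opener: pH 0.7 ≤ 2 → Code DG9 (Corrosive).
With pH 1.8 (≤ 2), the battery electrolyte falls in Code DG9.
Total Code DG9: (three 8.89 L containers = 26.67 L) + 31.67 L + (two 15.83 L containers = 31.66 L) = 90 L.
90 L is within the express courier limit of 100 L for Code DG9.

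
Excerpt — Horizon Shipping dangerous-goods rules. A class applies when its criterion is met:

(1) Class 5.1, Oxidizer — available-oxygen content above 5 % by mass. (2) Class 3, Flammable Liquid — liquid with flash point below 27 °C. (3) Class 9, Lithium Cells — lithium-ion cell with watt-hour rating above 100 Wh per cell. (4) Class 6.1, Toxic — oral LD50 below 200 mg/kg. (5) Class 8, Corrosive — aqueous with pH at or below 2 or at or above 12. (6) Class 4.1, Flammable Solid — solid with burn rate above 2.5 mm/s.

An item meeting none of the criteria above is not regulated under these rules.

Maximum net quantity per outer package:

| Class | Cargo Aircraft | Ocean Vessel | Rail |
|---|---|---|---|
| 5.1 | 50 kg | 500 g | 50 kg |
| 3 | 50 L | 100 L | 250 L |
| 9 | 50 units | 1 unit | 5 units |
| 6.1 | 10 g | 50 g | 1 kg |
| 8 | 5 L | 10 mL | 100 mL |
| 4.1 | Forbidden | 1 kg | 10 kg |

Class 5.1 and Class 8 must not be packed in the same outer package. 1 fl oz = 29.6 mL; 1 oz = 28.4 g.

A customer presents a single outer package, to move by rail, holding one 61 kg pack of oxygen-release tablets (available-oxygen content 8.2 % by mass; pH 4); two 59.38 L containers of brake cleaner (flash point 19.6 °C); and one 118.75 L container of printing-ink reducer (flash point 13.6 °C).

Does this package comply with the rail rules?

No

The oxygen-release tablets have available-oxygen content 8.2 % by mass, which is > 5 % by mass, so they are Class 5.1 (Oxidizer).
The brake cleaner has flash point 19.6 °C, which is < 27 °C, so it is Class 3 (Flammable Liquid).
Printing-ink reducer: flash point 13.6 °C < 27 °C → Class 3 (Flammable Liquid).
Total Class 3: (two 59.38 L containers = 118.76 L) + 118.75 L = 237.51 L.
237.51 L is within the rail limit of 250 L for Class 3.
Class 5.1 quantity: 61 kg.
61 kg > 50 kg (rail limit, Class 5.1) — over the limit.
The segregation rule (Class 5.1 with Class 8) does not apply to Class 3 with Class 5.1.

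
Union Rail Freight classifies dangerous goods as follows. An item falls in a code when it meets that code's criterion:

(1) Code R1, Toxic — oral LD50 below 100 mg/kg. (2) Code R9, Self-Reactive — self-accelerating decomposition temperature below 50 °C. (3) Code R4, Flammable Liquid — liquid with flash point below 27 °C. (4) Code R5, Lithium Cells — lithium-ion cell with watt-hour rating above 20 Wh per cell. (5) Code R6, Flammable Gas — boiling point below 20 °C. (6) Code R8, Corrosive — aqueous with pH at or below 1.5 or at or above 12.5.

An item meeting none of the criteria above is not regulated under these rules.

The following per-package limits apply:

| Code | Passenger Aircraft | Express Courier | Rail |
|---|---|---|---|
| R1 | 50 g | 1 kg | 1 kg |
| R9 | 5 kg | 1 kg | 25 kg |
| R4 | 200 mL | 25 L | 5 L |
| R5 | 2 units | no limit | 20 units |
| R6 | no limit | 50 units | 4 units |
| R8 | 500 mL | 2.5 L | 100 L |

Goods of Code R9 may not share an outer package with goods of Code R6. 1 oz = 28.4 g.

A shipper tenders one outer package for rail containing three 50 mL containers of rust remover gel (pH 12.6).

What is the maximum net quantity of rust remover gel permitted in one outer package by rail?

With pH 12.6 (≥ 12.5), the rust remover gel falls in Code R8.
The rail limit for Code R8 is 100 L.

100 L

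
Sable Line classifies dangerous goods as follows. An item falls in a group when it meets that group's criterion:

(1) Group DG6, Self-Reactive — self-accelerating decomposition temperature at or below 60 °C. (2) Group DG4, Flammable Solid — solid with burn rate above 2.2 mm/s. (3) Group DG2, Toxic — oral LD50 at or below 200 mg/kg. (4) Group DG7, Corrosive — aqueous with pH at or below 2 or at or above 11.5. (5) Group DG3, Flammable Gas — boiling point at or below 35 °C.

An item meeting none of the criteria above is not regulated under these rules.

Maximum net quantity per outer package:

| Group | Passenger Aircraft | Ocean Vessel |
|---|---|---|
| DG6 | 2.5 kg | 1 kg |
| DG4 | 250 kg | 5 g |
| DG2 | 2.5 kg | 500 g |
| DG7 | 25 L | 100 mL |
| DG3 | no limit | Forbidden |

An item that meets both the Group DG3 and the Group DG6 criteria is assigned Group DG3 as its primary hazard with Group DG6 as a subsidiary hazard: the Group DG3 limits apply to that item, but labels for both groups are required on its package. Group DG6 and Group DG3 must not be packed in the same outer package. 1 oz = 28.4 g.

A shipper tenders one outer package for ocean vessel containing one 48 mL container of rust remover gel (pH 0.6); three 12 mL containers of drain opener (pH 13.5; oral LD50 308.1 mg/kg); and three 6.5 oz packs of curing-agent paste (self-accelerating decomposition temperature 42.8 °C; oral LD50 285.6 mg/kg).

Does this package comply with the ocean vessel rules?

Yes

pH 0.6 meets the Group DG7 criterion (Corrosive), so the rust remover gel is Group DG7.
The drain opener has pH 13.5, which is ≥ 11.5, so it is Group DG7 (Corrosive).
The curing-agent paste has self-accelerating decomposition temperature 42.8 °C, which is ≤ 60 °C, so it is Group DG6 (Self-Reactive).
Group DG7 net quantity: 48 mL + (three 12 mL containers = 36 mL) = 84 mL.
That is within the Group DG7 ocean vessel limit of 100 mL.
Group DG6 quantity: three 6.5 oz packs = 553.8 g.
553.8 g ≤ 1 kg (ocean vessel limit, Group DG6) — within limit.
The segregation rule (Group DG6 with Group DG3) does not apply to Group DG7 with Group DG6.
Every hazard group is within its ocean vessel limit and no segregation rule is violated.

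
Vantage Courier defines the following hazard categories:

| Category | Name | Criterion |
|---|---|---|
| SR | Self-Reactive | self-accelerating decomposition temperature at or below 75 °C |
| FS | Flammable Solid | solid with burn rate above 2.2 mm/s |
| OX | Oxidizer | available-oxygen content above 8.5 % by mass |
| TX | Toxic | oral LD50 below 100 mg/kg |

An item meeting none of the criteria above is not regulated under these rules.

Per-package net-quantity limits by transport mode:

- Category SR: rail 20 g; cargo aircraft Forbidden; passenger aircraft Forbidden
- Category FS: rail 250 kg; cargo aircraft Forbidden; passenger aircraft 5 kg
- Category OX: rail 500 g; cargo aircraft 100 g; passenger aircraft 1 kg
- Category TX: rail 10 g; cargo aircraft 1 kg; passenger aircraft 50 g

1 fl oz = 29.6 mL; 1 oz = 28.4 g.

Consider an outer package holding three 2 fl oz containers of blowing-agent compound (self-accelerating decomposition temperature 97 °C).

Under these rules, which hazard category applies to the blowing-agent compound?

self-accelerating decomposition temperature 97 °C is not below 75 °C, so Category SR does not apply.
No criterion is met, so the item is not regulated.

Not regulated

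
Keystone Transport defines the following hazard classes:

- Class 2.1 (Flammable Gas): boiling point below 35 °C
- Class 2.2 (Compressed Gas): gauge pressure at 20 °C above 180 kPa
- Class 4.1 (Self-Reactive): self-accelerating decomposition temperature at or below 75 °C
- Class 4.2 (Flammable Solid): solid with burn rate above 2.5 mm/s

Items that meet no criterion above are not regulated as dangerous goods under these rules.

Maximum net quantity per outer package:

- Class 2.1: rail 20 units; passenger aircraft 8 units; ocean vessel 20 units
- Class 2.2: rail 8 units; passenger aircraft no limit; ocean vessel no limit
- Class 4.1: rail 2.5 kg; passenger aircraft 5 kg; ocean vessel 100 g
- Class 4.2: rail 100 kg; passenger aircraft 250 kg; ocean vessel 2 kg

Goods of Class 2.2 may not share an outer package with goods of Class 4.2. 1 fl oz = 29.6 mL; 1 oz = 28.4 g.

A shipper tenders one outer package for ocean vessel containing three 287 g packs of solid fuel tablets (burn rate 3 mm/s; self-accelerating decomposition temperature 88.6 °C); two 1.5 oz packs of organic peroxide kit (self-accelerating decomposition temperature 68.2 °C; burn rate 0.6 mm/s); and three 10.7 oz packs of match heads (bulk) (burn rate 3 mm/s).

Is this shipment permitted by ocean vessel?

Solid fuel tablets: burn rate 3 mm/s > 2.5 mm/s → Class 4.2 (Flammable Solid).
With self-accelerating decomposition temperature 68.2 °C (≤ 75 °C), the organic peroxide kit falls in Class 4.1.
Match heads (bulk): burn rate 3 mm/s > 2.5 mm/s → Class 4.2 (Flammable Solid).
Class 4.1 quantity: two 1.5 oz packs = 85.2 g.
85.2 g is within the ocean vessel limit of 100 g for Class 4.1.
Total Class 4.2: (three 287 g packs = 861 g) + (three 10.7 oz packs = 911.64 g) = 1772.64 g.
1772.64 g ≤ 2 kg (ocean vessel limit, Class 4.2) — within limit.
The segregation rule (Class 2.2 with Class 4.2) does not apply to Class 4.1 with Class 4.2.
Every hazard class is within its ocean vessel limit and no segregation rule is violated.

Yes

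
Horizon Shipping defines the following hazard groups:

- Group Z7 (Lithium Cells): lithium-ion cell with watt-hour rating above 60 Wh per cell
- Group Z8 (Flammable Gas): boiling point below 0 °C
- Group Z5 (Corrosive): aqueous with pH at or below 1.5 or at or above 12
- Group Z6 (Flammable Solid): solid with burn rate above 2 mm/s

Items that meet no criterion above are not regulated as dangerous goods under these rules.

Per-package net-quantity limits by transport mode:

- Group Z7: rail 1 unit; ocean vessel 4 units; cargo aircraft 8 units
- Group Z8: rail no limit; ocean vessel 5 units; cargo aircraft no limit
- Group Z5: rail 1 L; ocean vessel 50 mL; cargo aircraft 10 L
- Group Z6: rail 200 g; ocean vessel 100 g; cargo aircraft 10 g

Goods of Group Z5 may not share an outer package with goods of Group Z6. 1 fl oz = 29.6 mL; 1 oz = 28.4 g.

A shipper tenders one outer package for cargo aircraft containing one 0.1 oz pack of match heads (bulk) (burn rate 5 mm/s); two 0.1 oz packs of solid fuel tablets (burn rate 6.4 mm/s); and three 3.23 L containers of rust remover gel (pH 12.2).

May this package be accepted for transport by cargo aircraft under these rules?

Match heads (bulk): burn rate 5 mm/s > 2 mm/s → Group Z6 (Flammable Solid).
Burn rate 6.4 mm/s meets the Group Z6 criterion (Flammable Solid), so the solid fuel tablets are Group Z6.
pH 12.2 meets the Group Z5 criterion (Corrosive), so the rust remover gel is Group Z5.
Group Z5 quantity: three 3.23 L containers = 9.69 L.
That is within the Group Z5 cargo aircraft limit of 10 L.
Group Z6 net quantity: (one 0.1 oz pack = 2.84 g) + (two 0.1 oz packs = 5.68 g) = 8.52 g.
That is within the Group Z6 cargo aircraft limit of 10 g.
Group Z5 and Group Z6 may not share an outer package.

No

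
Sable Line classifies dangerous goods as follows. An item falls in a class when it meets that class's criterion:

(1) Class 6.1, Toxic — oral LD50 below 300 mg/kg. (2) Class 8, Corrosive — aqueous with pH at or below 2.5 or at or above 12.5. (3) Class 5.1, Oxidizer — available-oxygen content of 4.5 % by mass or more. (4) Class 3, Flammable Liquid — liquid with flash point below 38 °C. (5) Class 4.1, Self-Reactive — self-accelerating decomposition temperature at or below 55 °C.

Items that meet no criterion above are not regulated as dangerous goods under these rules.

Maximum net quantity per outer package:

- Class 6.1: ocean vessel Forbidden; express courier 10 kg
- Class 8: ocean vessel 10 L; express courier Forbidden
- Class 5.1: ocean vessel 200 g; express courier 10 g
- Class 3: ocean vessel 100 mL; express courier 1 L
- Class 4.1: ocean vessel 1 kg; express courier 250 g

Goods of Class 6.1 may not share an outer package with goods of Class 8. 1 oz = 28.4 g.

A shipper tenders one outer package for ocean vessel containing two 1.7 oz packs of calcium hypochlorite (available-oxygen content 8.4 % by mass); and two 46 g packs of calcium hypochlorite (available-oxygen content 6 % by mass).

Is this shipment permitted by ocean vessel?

Available-oxygen content 8.4 % by mass meets the Class 5.1 criterion (Oxidizer), so the calcium hypochlorite is Class 5.1.
With available-oxygen content 6 % by mass (≥ 4.5 % by mass), the calcium hypochlorite falls in Class 5.1.
Total Class 5.1: (two 1.7 oz packs = 96.56 g) + (two 46 g packs = 92 g) = 188.56 g.
188.56 g is within the ocean vessel limit of 200 g for Class 5.1.

Yes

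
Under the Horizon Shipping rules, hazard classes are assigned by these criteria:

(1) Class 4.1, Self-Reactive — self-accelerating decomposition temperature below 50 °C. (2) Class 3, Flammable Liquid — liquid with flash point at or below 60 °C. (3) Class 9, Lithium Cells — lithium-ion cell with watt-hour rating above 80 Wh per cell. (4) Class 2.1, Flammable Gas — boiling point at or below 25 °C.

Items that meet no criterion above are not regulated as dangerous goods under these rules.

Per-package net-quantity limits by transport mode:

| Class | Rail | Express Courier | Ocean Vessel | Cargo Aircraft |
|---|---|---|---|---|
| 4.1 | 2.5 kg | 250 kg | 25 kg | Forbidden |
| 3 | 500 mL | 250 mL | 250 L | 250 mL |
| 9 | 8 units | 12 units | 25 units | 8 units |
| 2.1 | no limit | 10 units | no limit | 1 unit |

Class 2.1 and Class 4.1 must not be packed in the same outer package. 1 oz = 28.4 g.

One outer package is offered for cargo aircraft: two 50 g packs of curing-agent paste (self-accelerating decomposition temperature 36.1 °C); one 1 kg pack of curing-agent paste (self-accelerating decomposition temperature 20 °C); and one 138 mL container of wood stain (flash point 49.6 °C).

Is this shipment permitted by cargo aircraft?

With self-accelerating decomposition temperature 36.1 °C (< 50 °C), the curing-agent paste falls in Class 4.1.
The curing-agent paste has self-accelerating decomposition temperature 20 °C, which is < 50 °C, so it is Class 4.1 (Self-Reactive).
Flash point 49.6 °C meets the Class 3 criterion (Flammable Liquid), so the wood stain is Class 3.
Total Class 4.1: (two 50 g packs = 100 g) + 1 kg = 1.1 kg.
By cargo aircraft, Class 4.1 is Forbidden regardless of quantity.
Class 3 quantity: 138 mL.
138 mL ≤ 250 mL (cargo aircraft limit, Class 3) — within limit.
The segregation rule (Class 2.1 with Class 4.1) does not apply to Class 4.1 with Class 3.

No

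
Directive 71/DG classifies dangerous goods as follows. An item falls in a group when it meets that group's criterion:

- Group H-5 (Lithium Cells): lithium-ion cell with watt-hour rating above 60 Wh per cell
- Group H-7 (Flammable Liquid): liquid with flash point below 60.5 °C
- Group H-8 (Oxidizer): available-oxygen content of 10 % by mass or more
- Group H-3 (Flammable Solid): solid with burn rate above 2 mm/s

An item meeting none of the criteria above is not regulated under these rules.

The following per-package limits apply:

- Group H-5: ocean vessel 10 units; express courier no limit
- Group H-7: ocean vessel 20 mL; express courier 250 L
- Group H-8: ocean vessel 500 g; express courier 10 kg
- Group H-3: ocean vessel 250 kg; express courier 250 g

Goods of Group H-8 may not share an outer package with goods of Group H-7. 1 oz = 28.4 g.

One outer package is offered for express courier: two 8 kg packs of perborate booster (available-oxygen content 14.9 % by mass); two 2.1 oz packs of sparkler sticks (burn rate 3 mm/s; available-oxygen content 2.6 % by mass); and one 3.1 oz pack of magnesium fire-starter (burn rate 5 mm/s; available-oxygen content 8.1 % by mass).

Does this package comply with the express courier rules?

No

The perborate booster has available-oxygen content 14.9 % by mass, which is ≥ 10 % by mass, so it is Group H-8 (Oxidizer).
Burn rate 3 mm/s meets the Group H-3 criterion (Flammable Solid), so the sparkler sticks are Group H-3.
With burn rate 5 mm/s (> 2 mm/s), the magnesium fire-starter falls in Group H-3.
Total Group H-3: (two 2.1 oz packs = 119.28 g) + (one 3.1 oz pack = 88.04 g) = 207.32 g.
That is within the Group H-3 express courier limit of 250 g.
Group H-8 quantity: two 8 kg packs = 16 kg.
That exceeds the Group H-8 express courier limit of 10 kg.
The segregation rule (Group H-8 with Group H-7) does not apply to Group H-3 with Group H-8.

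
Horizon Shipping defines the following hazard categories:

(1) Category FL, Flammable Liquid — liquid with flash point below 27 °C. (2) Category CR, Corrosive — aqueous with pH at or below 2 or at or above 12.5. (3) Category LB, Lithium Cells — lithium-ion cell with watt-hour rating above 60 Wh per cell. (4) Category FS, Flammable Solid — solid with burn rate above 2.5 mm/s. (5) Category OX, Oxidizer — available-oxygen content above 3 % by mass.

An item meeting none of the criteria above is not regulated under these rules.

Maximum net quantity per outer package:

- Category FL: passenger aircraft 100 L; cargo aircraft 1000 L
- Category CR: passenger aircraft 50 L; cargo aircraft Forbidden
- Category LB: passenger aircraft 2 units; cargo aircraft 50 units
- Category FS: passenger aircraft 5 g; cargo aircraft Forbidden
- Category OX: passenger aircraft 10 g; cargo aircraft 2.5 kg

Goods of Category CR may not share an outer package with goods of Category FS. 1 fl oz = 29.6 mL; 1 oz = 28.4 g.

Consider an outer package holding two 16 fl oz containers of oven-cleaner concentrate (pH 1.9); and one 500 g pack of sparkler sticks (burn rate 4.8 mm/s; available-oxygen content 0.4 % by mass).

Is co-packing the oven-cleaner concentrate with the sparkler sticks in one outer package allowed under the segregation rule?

pH 1.9 meets the Category CR criterion (Corrosive), so the oven-cleaner concentrate is Category CR.
Sparkler sticks: burn rate 4.8 mm/s > 2.5 mm/s → Category FS (Flammable Solid).
Category CR and Category FS may not share an outer package.

No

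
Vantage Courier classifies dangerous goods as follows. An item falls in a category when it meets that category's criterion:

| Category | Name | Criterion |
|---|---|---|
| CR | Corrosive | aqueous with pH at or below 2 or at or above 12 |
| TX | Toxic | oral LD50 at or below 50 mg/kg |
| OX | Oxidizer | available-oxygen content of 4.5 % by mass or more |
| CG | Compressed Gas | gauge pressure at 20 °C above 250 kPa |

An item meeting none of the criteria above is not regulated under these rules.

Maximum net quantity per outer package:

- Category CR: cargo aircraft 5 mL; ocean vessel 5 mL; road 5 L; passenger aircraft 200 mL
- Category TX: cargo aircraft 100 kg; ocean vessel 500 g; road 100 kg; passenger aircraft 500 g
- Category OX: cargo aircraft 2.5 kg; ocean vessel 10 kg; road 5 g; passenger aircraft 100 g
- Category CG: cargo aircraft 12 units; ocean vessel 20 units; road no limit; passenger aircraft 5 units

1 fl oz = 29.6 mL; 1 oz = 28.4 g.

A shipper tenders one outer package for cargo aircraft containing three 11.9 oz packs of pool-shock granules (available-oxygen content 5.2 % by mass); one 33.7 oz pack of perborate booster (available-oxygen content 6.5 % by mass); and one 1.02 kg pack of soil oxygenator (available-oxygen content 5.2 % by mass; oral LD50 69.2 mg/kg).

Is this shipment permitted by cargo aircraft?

The pool-shock granules have available-oxygen content 5.2 % by mass, which is ≥ 4.5 % by mass, so they are Category OX (Oxidizer).
Perborate booster: available-oxygen content 6.5 % by mass ≥ 4.5 % by mass → Category OX (Oxidizer).
Soil oxygenator: available-oxygen content 5.2 % by mass ≥ 4.5 % by mass → Category OX (Oxidizer).
Category OX net quantity: (three 11.9 oz packs = 1013.88 g) + (one 33.7 oz pack = 957.08 g) + 1.02 kg = 2990.96 g.
2990.96 g > 2.5 kg (cargo aircraft limit, Category OX) — over the limit.

No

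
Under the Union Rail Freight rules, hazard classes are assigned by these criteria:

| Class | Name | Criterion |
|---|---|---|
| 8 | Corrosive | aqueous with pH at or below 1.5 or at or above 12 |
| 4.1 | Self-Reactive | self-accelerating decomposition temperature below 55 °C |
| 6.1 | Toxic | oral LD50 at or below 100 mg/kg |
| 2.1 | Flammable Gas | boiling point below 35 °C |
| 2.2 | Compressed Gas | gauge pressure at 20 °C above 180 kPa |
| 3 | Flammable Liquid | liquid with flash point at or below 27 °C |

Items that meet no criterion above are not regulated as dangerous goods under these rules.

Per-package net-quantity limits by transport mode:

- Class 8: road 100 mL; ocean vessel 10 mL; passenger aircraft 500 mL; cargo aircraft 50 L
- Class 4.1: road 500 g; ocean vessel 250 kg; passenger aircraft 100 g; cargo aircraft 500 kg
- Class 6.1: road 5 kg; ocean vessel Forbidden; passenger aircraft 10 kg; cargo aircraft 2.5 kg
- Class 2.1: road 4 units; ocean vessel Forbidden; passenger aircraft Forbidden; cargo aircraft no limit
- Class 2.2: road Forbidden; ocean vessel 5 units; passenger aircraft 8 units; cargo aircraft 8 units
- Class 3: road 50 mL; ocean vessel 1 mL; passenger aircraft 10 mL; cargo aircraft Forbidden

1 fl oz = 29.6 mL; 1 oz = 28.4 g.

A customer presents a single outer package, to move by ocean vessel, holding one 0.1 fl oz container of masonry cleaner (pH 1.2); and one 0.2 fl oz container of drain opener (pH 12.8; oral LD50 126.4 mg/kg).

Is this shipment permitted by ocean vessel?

pH 1.2 meets the Class 8 criterion (Corrosive), so the masonry cleaner is Class 8.
The drain opener has pH 12.8, which is ≥ 12, so it is Class 8 (Corrosive).
Total Class 8: (one 0.1 fl oz container = 2.96 mL) + (one 0.2 fl oz container = 5.92 mL) = 8.88 mL.
8.88 mL is within the ocean vessel limit of 10 mL for Class 8.

Yes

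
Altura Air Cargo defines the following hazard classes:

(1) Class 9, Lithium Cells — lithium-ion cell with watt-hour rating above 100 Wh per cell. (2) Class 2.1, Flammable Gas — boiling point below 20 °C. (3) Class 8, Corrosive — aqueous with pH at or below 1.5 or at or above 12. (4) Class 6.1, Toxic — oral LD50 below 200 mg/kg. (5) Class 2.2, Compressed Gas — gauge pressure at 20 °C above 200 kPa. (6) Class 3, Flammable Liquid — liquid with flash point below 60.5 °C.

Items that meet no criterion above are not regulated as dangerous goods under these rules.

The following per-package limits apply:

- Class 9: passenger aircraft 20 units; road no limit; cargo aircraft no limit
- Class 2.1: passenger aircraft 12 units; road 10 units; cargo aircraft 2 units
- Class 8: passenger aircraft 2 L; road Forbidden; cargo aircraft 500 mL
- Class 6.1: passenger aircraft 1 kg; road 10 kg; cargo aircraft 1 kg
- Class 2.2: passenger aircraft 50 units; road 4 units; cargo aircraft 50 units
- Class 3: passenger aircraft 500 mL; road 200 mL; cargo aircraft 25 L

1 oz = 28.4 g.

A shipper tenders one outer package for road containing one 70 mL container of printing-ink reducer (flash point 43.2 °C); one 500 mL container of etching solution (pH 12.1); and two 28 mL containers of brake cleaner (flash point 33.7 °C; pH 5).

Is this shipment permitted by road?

No

The printing-ink reducer has flash point 43.2 °C, which is < 60.5 °C, so it is Class 3 (Flammable Liquid).
With pH 12.1 (≥ 12), the etching solution falls in Class 8.
Flash point 33.7 °C meets the Class 3 criterion (Flammable Liquid), so the brake cleaner is Class 3.
Class 8 quantity: 500 mL.
Class 8 is Forbidden by road.
Class 3 net quantity: 70 mL + (two 28 mL containers = 56 mL) = 126 mL.
126 mL is within the road limit of 200 mL for Class 3.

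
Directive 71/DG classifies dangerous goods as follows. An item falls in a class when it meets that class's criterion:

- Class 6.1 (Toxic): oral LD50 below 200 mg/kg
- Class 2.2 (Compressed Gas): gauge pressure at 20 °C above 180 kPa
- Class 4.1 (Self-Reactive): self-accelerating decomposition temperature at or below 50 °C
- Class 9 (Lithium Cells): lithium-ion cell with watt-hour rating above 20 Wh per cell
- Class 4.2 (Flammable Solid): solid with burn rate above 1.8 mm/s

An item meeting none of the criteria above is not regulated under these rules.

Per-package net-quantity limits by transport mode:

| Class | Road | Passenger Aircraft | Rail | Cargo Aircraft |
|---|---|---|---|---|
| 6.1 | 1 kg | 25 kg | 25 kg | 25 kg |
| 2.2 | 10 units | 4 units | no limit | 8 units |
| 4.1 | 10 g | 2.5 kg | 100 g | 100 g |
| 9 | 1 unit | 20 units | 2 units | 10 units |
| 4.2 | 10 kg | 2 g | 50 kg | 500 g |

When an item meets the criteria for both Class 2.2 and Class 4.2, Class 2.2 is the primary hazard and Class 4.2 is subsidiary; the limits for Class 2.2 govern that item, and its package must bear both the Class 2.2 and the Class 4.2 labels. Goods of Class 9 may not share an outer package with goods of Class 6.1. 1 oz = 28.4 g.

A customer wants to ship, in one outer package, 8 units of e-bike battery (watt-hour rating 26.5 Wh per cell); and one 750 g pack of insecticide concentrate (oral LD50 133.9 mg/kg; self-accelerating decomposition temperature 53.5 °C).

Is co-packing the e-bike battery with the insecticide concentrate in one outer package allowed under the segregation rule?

E-bike battery: watt-hour rating 26.5 Wh per cell > 20 Wh per cell → Class 9 (Lithium Cells).
Insecticide concentrate: oral LD50 133.9 mg/kg < 200 mg/kg → Class 6.1 (Toxic).
Class 9 and Class 6.1 may not share an outer package.

No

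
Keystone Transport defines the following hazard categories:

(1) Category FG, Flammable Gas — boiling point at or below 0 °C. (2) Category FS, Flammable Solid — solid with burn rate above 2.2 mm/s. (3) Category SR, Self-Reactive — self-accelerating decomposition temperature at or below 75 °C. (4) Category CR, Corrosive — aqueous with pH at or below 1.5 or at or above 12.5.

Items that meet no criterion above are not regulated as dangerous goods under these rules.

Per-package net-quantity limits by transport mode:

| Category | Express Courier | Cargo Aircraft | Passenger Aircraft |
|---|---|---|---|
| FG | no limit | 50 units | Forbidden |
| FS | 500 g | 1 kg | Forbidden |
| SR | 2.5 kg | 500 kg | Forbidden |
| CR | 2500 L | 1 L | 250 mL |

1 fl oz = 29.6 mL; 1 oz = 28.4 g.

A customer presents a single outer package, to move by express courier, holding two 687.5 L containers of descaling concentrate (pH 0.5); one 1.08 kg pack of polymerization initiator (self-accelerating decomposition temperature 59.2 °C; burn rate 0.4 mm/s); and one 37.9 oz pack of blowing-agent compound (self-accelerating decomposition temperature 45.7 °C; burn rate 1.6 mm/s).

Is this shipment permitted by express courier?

Yes

The descaling concentrate has pH 0.5, which is ≤ 1.5, so it is Category CR (Corrosive).
Polymerization initiator: self-accelerating decomposition temperature 59.2 °C ≤ 75 °C → Category SR (Self-Reactive).
Self-accelerating decomposition temperature 45.7 °C meets the Category SR criterion (Self-Reactive), so the blowing-agent compound is Category SR.
Total Category SR: 1.08 kg + (one 37.9 oz pack = 1076.36 g) = 2156.36 g.
That is within the Category SR express courier limit of 2.5 kg.
Category CR quantity: two 687.5 L containers = 1375 L.
That is within the Category CR express courier limit of 2500 L.
Every hazard category is within its express courier limit and no segregation rule is violated.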